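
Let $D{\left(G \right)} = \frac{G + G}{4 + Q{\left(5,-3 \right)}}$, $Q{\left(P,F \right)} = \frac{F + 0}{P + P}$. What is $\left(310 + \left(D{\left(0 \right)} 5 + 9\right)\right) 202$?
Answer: $64438$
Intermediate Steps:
$Q{\left(P,F \right)} = \frac{F}{2 P}$
$D{\left(G \right)} = \frac{20 G}{37}$ ($D{\left(G \right)} = \frac{G + G}{4 + \frac{1}{2} \left(-3\right) \frac{1}{5}} = \frac{2 G}{4 + \frac{1}{2} \left(-3\right) \frac{1}{5}} = \frac{2 G}{4 - \frac{3}{10}} = \frac{2 G}{\frac{37}{10}} = 2 G \frac{10}{37} = \frac{20 G}{37}$)
$\left(310 + \left(D{\left(0 \right)} 5 + 9\right)\right) 202 = \left(310 + \left(\frac{20}{37} \cdot 0 \cdot 5 + 9\right)\right) 202 = \left(310 + \left(0 \cdot 5 + 9\right)\right) 202 = \left(310 + \left(0 + 9\right)\right) 202 = \left(310 + 9\right) 202 = 319 \cdot 202 = 64438$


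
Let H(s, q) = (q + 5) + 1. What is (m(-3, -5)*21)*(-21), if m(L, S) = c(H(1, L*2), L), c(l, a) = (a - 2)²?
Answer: -11025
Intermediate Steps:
H(s, q) = 6 + q (H(s, q) = (5 + q) + 1 = 6 + q)
c(l, a) = (-2 + a)²
m(L, S) = (-2 + L)²
(m(-3, -5)*21)*(-21) = ((-2 - 3)²*21)*(-21) = ((-5)²*21)*(-21) = (25*21)*(-21) = 525*(-21) = -11025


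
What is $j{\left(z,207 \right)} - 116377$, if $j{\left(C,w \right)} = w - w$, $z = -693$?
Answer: $-116377$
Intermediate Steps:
$j{\left(C,w \right)} = 0$
$j{\left(z,207 \right)} - 116377 = 0 - 116377 = -116377$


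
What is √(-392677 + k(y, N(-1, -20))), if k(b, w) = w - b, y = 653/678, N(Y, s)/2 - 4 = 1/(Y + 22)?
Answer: I*√982744302442/1582 ≈ 626.63*I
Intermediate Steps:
N(Y, s) = 8 + 2/(22 + Y) (N(Y, s) = 8 + 2/(Y + 22) = 8 + 2/(22 + Y))
y = 653/678 (y = 653*(1/678) = 653/678 ≈ 0.96313)
√(-392677 + k(y, N(-1, -20))) = √(-392677 + (2*(89 + 4*(-1))/(22 - 1) - 1*653/678)) = √(-392677 + (2*(89 - 4)/21 - 653/678)) = √(-392677 + (2*(1/21)*85 - 653/678)) = √(-392677 + (170/21 - 653/678)) = √(-392677 + 11283/1582) = √(-621203731/1582) = I*√982744302442/1582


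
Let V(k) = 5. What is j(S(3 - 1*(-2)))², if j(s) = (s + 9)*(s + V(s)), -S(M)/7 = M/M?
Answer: 16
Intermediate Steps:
S(M) = -7 (S(M) = -7*M/M = -7*1 = -7)
j(s) = (5 + s)*(9 + s) (j(s) = (s + 9)*(s + 5) = (9 + s)*(5 + s) = (5 + s)*(9 + s))
j(S(3 - 1*(-2)))² = (45 + (-7)² + 14*(-7))² = (45 + 49 - 98)² = (-4)² = 16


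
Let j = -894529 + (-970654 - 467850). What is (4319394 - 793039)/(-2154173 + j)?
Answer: -3526355/4487206 ≈ -0.78587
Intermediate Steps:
j = -2333033 (j = -894529 - 1438504 = -2333033)
(4319394 - 793039)/(-2154173 + j) = (4319394 - 793039)/(-2154173 - 2333033) = 3526355/(-4487206) = 3526355*(-1/4487206) = -3526355/4487206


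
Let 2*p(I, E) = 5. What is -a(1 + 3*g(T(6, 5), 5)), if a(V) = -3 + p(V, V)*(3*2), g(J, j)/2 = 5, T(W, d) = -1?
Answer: -12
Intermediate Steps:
p(I, E) = 5/2 (p(I, E) = (½)*5 = 5/2)
g(J, j) = 10 (g(J, j) = 2*5 = 10)
a(V) = 12 (a(V) = -3 + 5*(3*2)/2 = -3 + (5/2)*6 = -3 + 15 = 12)
-a(1 + 3*g(T(6, 5), 5)) = -1*12 = -12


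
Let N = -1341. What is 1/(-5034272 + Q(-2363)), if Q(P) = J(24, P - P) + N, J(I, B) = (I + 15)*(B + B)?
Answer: -1/5035613 ≈ -1.9859e-7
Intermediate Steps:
J(I, B) = 2*B*(15 + I) (J(I, B) = (15 + I)*(2*B) = 2*B*(15 + I))
Q(P) = -1341 (Q(P) = 2*(P - P)*(15 + 24) - 1341 = 2*0*39 - 1341 = 0 - 1341 = -1341)
1/(-5034272 + Q(-2363)) = 1/(-5034272 - 1341) = 1/(-5035613) = -1/5035613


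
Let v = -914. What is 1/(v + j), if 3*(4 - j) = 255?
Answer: -1/995 ≈ -0.0010050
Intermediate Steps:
j = -81 (j = 4 - 1/3*255 = 4 - 85 = -81)
1/(v + j) = 1/(-914 - 81) = 1/(-995) = -1/995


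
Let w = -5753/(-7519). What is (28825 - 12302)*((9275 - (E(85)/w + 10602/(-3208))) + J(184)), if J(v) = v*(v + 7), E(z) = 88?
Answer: 614143921733849/838892 ≈ 7.3209e+8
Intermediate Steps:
w = 5753/7519 (w = -5753*(-1/7519) = 5753/7519 ≈ 0.76513)
J(v) = v*(7 + v)
(28825 - 12302)*((9275 - (E(85)/w + 10602/(-3208))) + J(184)) = (28825 - 12302)*((9275 - (88/(5753/7519) + 10602/(-3208))) + 184*(7 + 184)) = 16523*((9275 - (88*(7519/5753) + 10602*(-1/3208))) + 184*191) = 16523*((9275 - (60152/523 - 5301/1604)) + 35144) = 16523*((9275 - 1*93711385/838892) + 35144) = 16523*((9275 - 93711385/838892) + 35144) = 16523*(7687011915/838892 + 35144) = 16523*(37169032363/838892) = 614143921733849/838892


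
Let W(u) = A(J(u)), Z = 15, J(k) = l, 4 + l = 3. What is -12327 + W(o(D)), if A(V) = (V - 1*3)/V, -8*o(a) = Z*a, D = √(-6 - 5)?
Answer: -12323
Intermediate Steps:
l = -1 (l = -4 + 3 = -1)
D = I*√11 (D = √(-11) = I*√11 ≈ 3.3166*I)
J(k) = -1
o(a) = -15*a/8
A(V) = (-3 + V)/V (A(V) = (V - 3)/V = (-3 + V)/V)
W(u) = 4 (W(u) = (-3 - 1)/(-1) = -1*(-4) = 4)
-12327 + W(o(D)) = -12327 + 4 = -12323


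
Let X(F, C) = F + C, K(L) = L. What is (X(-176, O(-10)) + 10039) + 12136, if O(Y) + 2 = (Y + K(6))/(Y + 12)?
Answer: 21995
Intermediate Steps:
O(Y) = -2 + (6 + Y)/(12 + Y) (O(Y) = -2 + (Y + 6)/(Y + 12) = -2 + (6 + Y)/(12 + Y))
X(F, C) = C + F
(X(-176, O(-10)) + 10039) + 12136 = (((-18 - 1*(-10))/(12 - 10) - 176) + 10039) + 12136 = (((-18 + 10)/2 - 176) + 10039) + 12136 = (((½)*(-8) - 176) + 10039) + 12136 = ((-4 - 176) + 10039) + 12136 = (-180 + 10039) + 12136 = 9859 + 12136 = 21995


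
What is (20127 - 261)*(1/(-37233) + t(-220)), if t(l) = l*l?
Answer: 1704765030254/1773 ≈ 9.6151e+8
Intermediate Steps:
t(l) = l²
(20127 - 261)*(1/(-37233) + t(-220)) = (20127 - 261)*(1/(-37233) + (-220)²) = 19866*(-1/37233 + 48400) = 19866*(1802077199/37233) = 1704765030254/1773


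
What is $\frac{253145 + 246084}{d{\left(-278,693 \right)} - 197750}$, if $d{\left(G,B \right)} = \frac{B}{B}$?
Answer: $- \frac{499229}{197749} \approx -2.5246$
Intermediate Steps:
$d{\left(G,B \right)} = 1$
$\frac{253145 + 246084}{d{\left(-278,693 \right)} - 197750} = \frac{253145 + 246084}{1 - 197750} = \frac{499229}{-197749} = 499229 \left(- \frac{1}{197749}\right) = - \frac{499229}{197749}$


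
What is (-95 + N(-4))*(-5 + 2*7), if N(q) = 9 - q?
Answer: -738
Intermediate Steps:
(-95 + N(-4))*(-5 + 2*7) = (-95 + (9 - 1*(-4)))*(-5 + 2*7) = (-95 + (9 + 4))*(-5 + 14) = (-95 + 13)*9 = -82*9 = -738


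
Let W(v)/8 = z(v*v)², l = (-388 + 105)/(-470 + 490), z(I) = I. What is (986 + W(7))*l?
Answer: -2857451/10 ≈ -2.8575e+5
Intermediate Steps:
l = -283/20 ≈ -14.150
W(v) = 8*v⁴ (W(v) = 8*(v*v)² = 8*(v²)² = 8*v⁴)
(986 + W(7))*l = (986 + 8*7⁴)*(-283/20) = (986 + 8*2401)*(-283/20) = (986 + 19208)*(-283/20) = 20194*(-283/20) = -2857451/10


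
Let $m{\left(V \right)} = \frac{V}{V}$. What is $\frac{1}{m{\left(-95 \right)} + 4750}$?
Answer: $\frac{1}{4751} \approx 0.00021048$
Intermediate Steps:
$m{\left(V \right)} = 1$
$\frac{1}{m{\left(-95 \right)} + 4750} = \frac{1}{1 + 4750} = \frac{1}{4751}$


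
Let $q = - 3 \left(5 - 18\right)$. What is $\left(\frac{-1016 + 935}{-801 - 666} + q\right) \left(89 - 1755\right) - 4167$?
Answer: $- \frac{11284977}{163} \approx -69233.0$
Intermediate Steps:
$q = 39$ ($q = \left(-3\right) \left(-13\right) = 39$)
$\left(\frac{-1016 + 935}{-801 - 666} + q\right) \left(89 - 1755\right) - 4167 = \left(\frac{-1016 + 935}{-801 - 666} + 39\right) \left(89 - 1755\right) - 4167 = \left(- \frac{81}{-1467} + 39\right) \left(-1666\right) - 4167 = \left(\left(-81\right) \left(- \frac{1}{1467}\right) + 39\right) \left(-1666\right) - 4167 = \left(\frac{9}{163} + 39\right) \left(-1666\right) - 4167 = \frac{6366}{163} \left(-1666\right) - 4167 = - \frac{10605756}{163} - 4167 = - \frac{11284977}{163}$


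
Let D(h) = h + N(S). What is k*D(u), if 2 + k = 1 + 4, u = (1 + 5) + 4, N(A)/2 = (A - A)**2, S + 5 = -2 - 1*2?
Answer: 30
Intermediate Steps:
S = -9 (S = -5 + (-2 - 1*2) = -5 + (-2 - 2) = -5 - 4 = -9)
N(A) = 0 (N(A) = 2*(A - A)**2 = 2*0**2 = 2*0 = 0)
u = 10 (u = 6 + 4 = 10)
k = 3 (k = -2 + (1 + 4) = -2 + 5 = 3)
D(h) = h (D(h) = h + 0 = h)
k*D(u) = 3*10 = 30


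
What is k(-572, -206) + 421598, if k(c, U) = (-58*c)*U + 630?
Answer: -6412028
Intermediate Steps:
k(c, U) = 630 - 58*U*c (k(c, U) = -58*U*c + 630 = 630 - 58*U*c)
k(-572, -206) + 421598 = (630 - 58*(-206)*(-572)) + 421598 = (630 - 6834256) + 421598 = -6833626 + 421598 = -6412028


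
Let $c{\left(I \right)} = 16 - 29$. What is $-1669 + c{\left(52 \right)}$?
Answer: $-1682$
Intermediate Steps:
$c{\left(I \right)} = -13$ ($c{\left(I \right)} = 16 - 29 = -13$)
$-1669 + c{\left(52 \right)} = -1669 - 13 = -1682$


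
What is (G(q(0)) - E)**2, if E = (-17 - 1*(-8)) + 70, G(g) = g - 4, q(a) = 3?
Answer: 3844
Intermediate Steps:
G(g) = -4 + g
E = 61 (E = (-17 + 8) + 70 = -9 + 70 = 61)
(G(q(0)) - E)**2 = ((-4 + 3) - 1*61)**2 = (-1 - 61)**2 = (-62)**2 = 3844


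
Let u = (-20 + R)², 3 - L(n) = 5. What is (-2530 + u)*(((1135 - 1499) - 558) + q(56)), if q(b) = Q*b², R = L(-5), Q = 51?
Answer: -325342644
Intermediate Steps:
L(n) = -2 (L(n) = 3 - 1*5 = 3 - 5 = -2)
R = -2
u = 484 (u = (-20 - 2)² = (-22)² = 484)
q(b) = 51*b²
(-2530 + u)*(((1135 - 1499) - 558) + q(56)) = (-2530 + 484)*(((1135 - 1499) - 558) + 51*56²) = -2046*((-364 - 558) + 51*3136) = -2046*(-922 + 159936) = -2046*159014 = -325342644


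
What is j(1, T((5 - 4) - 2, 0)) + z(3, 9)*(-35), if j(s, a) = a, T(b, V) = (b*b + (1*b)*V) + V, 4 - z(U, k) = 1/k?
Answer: -1216/9 ≈ -135.11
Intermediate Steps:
z(U, k) = 4 - 1/k
T(b, V) = V + b**2 + V*b (T(b, V) = (b**2 + b*V) + V = (b**2 + V*b) + V = V + b**2 + V*b)
j(1, T((5 - 4) - 2, 0)) + z(3, 9)*(-35) = (0 + ((5 - 4) - 2)**2 + 0*((5 - 4) - 2)) + (4 - 1/9)*(-35) = (0 + (1 - 2)**2 + 0*(1 - 2)) + (4 - 1*1/9)*(-35) = (0 + (-1)**2 + 0*(-1)) + (4 - 1/9)*(-35) = (0 + 1 + 0) + (35/9)*(-35) = 1 - 1225/9 = -1216/9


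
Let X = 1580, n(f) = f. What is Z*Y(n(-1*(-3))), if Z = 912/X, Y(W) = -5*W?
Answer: -684/79 ≈ -8.6582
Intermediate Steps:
Z = 228/395 (Z = 912/1580 = 912*(1/1580) = 228/395 ≈ 0.57722)
Z*Y(n(-1*(-3))) = 228*(-(-5)*(-3))/395 = 228*(-5*3)/395 = (228/395)*(-15) = -684/79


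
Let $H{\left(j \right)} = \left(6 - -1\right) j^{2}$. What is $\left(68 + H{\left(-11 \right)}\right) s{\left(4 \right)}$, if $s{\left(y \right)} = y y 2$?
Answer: $29280$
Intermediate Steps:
$H{\left(j \right)} = 7 j^{2}$ ($H{\left(j \right)} = \left(6 + 1\right) j^{2} = 7 j^{2}$)
$s{\left(y \right)} = 2 y^{2}$ ($s{\left(y \right)} = y^{2} \cdot 2 = 2 y^{2}$)
$\left(68 + H{\left(-11 \right)}\right) s{\left(4 \right)} = \left(68 + 7 \left(-11\right)^{2}\right) 2 \cdot 4^{2} = \left(68 + 7 \cdot 121\right) 2 \cdot 16 = \left(68 + 847\right) 32 = 915 \cdot 32 = 29280$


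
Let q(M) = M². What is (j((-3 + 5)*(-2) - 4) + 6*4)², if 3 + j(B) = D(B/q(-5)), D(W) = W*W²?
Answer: 107330277769/244140625 ≈ 439.63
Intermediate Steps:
D(W) = W³
j(B) = -3 + B³/15625 (j(B) = -3 + (B/((-5)²))³ = -3 + (B/25)³ = -3 + B³/15625)
(j((-3 + 5)*(-2) - 4) + 6*4)² = ((-3 + ((-3 + 5)*(-2) - 4)³/15625) + 6*4)² = ((-3 + (2*(-2) - 4)³/15625) + 24)² = ((-3 + (-4 - 4)³/15625) + 24)² = ((-3 + (1/15625)*(-8)³) + 24)² = ((-3 + (1/15625)*(-512)) + 24)² = ((-3 - 512/15625) + 24)² = (-47387/15625 + 24)² = (327613/15625)² = 107330277769/244140625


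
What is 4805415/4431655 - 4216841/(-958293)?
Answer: 4658516011690/849364792983 ≈ 5.4847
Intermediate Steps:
4805415/4431655 - 4216841/(-958293) = 4805415*(1/4431655) - 4216841*(-1/958293) = 961083/886331 + 4216841/958293 = 4658516011690/849364792983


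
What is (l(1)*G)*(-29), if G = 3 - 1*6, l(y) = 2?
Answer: 174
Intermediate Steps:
G = -3 (G = 3 - 6 = -3)
(l(1)*G)*(-29) = (2*(-3))*(-29) = -6*(-29) = 174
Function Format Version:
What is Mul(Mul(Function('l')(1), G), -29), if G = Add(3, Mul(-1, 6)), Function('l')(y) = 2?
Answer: 174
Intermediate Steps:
G = -3 (G = Add(3, -6) = -3)
Mul(Mul(Function('l')(1), G), -29) = Mul(Mul(2, -3), -29) = Mul(-6, -29) = 174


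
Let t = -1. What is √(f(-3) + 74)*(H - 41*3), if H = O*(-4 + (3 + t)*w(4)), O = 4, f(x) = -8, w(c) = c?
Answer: -107*√66 ≈ -869.27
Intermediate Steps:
H = 16 (H = 4*(-4 + (3 - 1)*4) = 4*(-4 + 2*4) = 4*(-4 + 8) = 4*4 = 16)
√(f(-3) + 74)*(H - 41*3) = √(-8 + 74)*(16 - 41*3) = √66*(16 - 123) = √66*(-107) = -107*√66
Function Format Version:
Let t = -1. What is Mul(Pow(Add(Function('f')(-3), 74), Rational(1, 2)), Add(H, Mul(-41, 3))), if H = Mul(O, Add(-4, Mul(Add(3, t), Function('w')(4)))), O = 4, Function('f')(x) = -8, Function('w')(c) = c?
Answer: Mul(-107, Pow(66, Rational(1, 2))) ≈ -869.27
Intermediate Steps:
H = 16 (H = Mul(4, Add(-4, Mul(Add(3, -1), 4))) = Mul(4, Add(-4, Mul(2, 4))) = Mul(4, Add(-4, 8)) = Mul(4, 4) = 16)
Mul(Pow(Add(Function('f')(-3), 74), Rational(1, 2)), Add(H, Mul(-41, 3))) = Mul(Pow(Add(-8, 74), Rational(1, 2)), Add(16, Mul(-41, 3))) = Mul(Pow(66, Rational(1, 2)), Add(16, -123)) = Mul(Pow(66, Rational(1, 2)), -107) = Mul(-107, Pow(66, Rational(1, 2)))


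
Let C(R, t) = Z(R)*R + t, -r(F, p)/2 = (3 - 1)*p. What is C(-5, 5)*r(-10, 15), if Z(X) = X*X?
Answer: 7200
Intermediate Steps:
r(F, p) = -4*p (r(F, p) = -2*(3 - 1)*p = -4*p)
Z(X) = X²
C(R, t) = t + R³ (C(R, t) = R²*R + t = R³ + t = t + R³)
C(-5, 5)*r(-10, 15) = (5 + (-5)³)*(-4*15) = (5 - 125)*(-60) = -120*(-60) = 7200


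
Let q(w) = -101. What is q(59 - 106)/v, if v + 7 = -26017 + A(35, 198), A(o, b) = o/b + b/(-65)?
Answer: 1299870/334965809 ≈ 0.0038806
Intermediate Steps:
A(o, b) = -b/65 + o/b (A(o, b) = o/b + b*(-1/65) = o/b - b/65 = -b/65 + o/b)
v = -334965809/12870 (v = -7 + (-26017 + (-1/65*198 + 35/198)) = -7 + (-26017 + (-198/65 + 35*(1/198))) = -7 + (-26017 + (-198/65 + 35/198)) = -7 + (-26017 - 36929/12870) = -7 - 334875719/12870 = -334965809/12870 ≈ -26027.)
q(59 - 106)/v = -101/(-334965809/12870) = -101*(-12870/334965809) = 1299870/334965809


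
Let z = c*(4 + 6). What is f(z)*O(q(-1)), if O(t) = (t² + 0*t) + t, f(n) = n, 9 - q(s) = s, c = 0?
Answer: 0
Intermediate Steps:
q(s) = 9 - s
z = 0 (z = 0*(4 + 6) = 0*10 = 0)
O(t) = t + t² (O(t) = (t² + 0) + t = t² + t = t + t²)
f(z)*O(q(-1)) = 0*((9 - 1*(-1))*(1 + (9 - 1*(-1)))) = 0*((9 + 1)*(1 + (9 + 1))) = 0*(10*(1 + 10)) = 0*(10*11) = 0*110 = 0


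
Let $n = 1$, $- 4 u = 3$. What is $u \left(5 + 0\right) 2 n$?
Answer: $- \frac{15}{2} \approx -7.5$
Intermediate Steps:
$u = - \frac{3}{4}$ ($u = \left(- \frac{1}{4}\right) 3 = - \frac{3}{4} \approx -0.75$)
$u \left(5 + 0\right) 2 n = - \frac{3 \left(5 + 0\right) 2}{4} \cdot 1 = - \frac{3 \cdot 5 \cdot 2}{4} \cdot 1 = \left(- \frac{3}{4}\right) 10 \cdot 1 = \left(- \frac{15}{2}\right) 1 = - \frac{15}{2}$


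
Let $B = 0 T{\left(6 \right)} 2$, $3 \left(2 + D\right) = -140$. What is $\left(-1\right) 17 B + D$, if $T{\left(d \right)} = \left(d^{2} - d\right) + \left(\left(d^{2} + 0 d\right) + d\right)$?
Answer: $- \frac{146}{3} \approx -48.667$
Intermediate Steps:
$D = - \frac{146}{3}$ ($D = -2 + \frac{1}{3} \left(-140\right) = -2 - \frac{140}{3} = - \frac{146}{3} \approx -48.667$)
$T{\left(d \right)} = 2 d^{2}$ ($T{\left(d \right)} = \left(d^{2} - d\right) + \left(\left(d^{2} + 0\right) + d\right) = \left(d^{2} - d\right) + \left(d^{2} + d\right) = \left(d^{2} - d\right) + \left(d + d^{2}\right) = 2 d^{2}$)
$B = 0$ ($B = 0 \cdot 2 \cdot 6^{2} \cdot 2 = 0 \cdot 2 \cdot 36 \cdot 2 = 0 \cdot 72 \cdot 2 = 0 \cdot 2 = 0$)
$\left(-1\right) 17 B + D = \left(-1\right) 17 \cdot 0 - \frac{146}{3} = \left(-17\right) 0 - \frac{146}{3} = 0 - \frac{146}{3} = - \frac{146}{3}$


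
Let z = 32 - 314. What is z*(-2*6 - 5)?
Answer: 4794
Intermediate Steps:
z = -282
z*(-2*6 - 5) = -282*(-2*6 - 5) = -282*(-12 - 5) = -282*(-17) = 4794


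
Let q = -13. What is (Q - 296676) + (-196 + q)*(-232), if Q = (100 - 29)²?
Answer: -243147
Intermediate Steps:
Q = 5041 (Q = 71² = 5041)
(Q - 296676) + (-196 + q)*(-232) = (5041 - 296676) + (-196 - 13)*(-232) = -291635 - 209*(-232) = -291635 + 48488 = -243147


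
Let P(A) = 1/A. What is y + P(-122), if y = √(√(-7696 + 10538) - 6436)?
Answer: -1/122 + I*√(6436 - 7*√58) ≈ -0.0081967 + 79.892*I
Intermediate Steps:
y = √(-6436 + 7*√58) (y = √(√2842 - 6436) = √(7*√58 - 6436) = √(-6436 + 7*√58) ≈ 79.892*I)
y + P(-122) = √(-6436 + 7*√58) + 1/(-122) = √(-6436 + 7*√58) - 1/122 = -1/122 + √(-6436 + 7*√58)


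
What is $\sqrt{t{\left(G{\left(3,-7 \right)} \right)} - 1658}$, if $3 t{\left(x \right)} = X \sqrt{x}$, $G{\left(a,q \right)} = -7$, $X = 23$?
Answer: $\frac{\sqrt{-14922 + 69 i \sqrt{7}}}{3} \approx 0.24907 + 40.719 i$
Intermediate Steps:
$t{\left(x \right)} = \frac{23 \sqrt{x}}{3}$
$\sqrt{t{\left(G{\left(3,-7 \right)} \right)} - 1658} = \sqrt{\frac{23 \sqrt{-7}}{3} - 1658} = \sqrt{\frac{23 i \sqrt{7}}{3} - 1658} = \sqrt{-1658 + \frac{23 i \sqrt{7}}{3}}$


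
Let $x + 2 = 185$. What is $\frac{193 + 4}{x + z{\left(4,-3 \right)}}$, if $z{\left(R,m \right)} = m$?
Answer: $\frac{197}{180} \approx 1.0944$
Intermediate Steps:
$x = 183$ ($x = -2 + 185 = 183$)
$\frac{193 + 4}{x + z{\left(4,-3 \right)}} = \frac{193 + 4}{183 - 3} = \frac{197}{180}$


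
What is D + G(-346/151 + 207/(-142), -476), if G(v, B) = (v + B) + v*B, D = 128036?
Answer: 2773326295/21442 ≈ 1.2934e+5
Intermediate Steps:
G(v, B) = B + v + B*v (G(v, B) = (B + v) + B*v = B + v + B*v)
D + G(-346/151 + 207/(-142), -476) = 128036 + (-476 + (-346/151 + 207/(-142)) - 476*(-346/151 + 207/(-142))) = 128036 + (-476 + (-346*1/151 + 207*(-1/142)) - 476*(-346*1/151 + 207*(-1/142))) = 128036 + (-476 + (-346/151 - 207/142) - 476*(-346/151 - 207/142)) = 128036 + (-476 - 80389/21442 - 476*(-80389/21442)) = 128036 + (-476 - 80389/21442 + 19132582/10721) = 128036 + 27978383/21442 = 2773326295/21442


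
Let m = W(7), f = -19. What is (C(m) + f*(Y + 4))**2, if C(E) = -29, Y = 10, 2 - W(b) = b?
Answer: 87025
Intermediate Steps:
W(b) = 2 - b
m = -5 (m = 2 - 1*7 = 2 - 7 = -5)
(C(m) + f*(Y + 4))**2 = (-29 - 19*(10 + 4))**2 = (-29 - 19*14)**2 = (-29 - 266)**2 = (-295)**2 = 87025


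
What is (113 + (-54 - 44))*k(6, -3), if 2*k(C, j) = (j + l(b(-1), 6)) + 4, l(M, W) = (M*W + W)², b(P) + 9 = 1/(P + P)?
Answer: 19515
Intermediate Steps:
b(P) = -9 + 1/(2*P) (b(P) = -9 + 1/(P + P) = -9 + 1/(2*P))
l(M, W) = (W + M*W)²
k(C, j) = 2605/2 + j/2 (k(C, j) = ((j + 6²*(1 + (-9 + (½)/(-1)))²) + 4)/2 = ((j + 36*(1 + (-9 + (½)*(-1)))²) + 4)/2 = ((j + 36*(1 + (-9 - ½))²) + 4)/2 = ((j + 36*(1 - 19/2)²) + 4)/2 = ((j + 36*(-17/2)²) + 4)/2 = ((j + 36*(289/4)) + 4)/2 = ((j + 2601) + 4)/2 = ((2601 + j) + 4)/2 = (2605 + j)/2 = 2605/2 + j/2)
(113 + (-54 - 44))*k(6, -3) = (113 + (-54 - 44))*(2605/2 + (½)*(-3)) = (113 - 98)*(2605/2 - 3/2) = 15*1301 = 19515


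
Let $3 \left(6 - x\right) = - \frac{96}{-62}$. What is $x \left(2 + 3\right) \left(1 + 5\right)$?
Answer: $\frac{5100}{31} \approx 164.52$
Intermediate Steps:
$x = \frac{170}{31}$ ($x = 6 - \frac{\left(-96\right) \frac{1}{-62}}{3} = 6 - \frac{\left(-96\right) \left(- \frac{1}{62}\right)}{3} = 6 - \frac{16}{31} = \frac{170}{31} \approx 5.4839$)
$x \left(2 + 3\right) \left(1 + 5\right) = \frac{170 \left(2 + 3\right) \left(1 + 5\right)}{31} = \frac{170 \cdot 5 \cdot 6}{31} = \frac{170}{31} \cdot 30 = \frac{5100}{31}$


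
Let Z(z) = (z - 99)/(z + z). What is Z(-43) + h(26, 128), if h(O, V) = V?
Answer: 5575/43 ≈ 129.65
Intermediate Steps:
Z(z) = (-99 + z)/(2*z) (Z(z) = (-99 + z)/((2*z)) = (-99 + z)*(1/(2*z)) = (-99 + z)/(2*z))
Z(-43) + h(26, 128) = (1/2)*(-99 - 43)/(-43) + 128 = (1/2)*(-1/43)*(-142) + 128 = 71/43 + 128 = 5575/43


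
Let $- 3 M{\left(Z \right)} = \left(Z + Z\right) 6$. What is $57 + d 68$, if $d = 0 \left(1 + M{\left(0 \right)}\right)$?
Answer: $57$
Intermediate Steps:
$M{\left(Z \right)} = - 4 Z$ ($M{\left(Z \right)} = - \frac{\left(Z + Z\right) 6}{3} = - \frac{2 Z 6}{3} = - \frac{12 Z}{3} = - 4 Z$)
$d = 0$ ($d = 0 \left(1 - 0\right) = 0 \left(1 + 0\right) = 0 \cdot 1 = 0$)
$57 + d 68 = 57 + 0 \cdot 68 = 57 + 0 = 57$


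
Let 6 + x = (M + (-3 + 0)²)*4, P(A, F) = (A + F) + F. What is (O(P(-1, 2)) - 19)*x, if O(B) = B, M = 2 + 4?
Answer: -864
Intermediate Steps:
M = 6
P(A, F) = A + 2*F
x = 54 (x = -6 + (6 + (-3 + 0)²)*4 = -6 + (6 + (-3)²)*4 = -6 + (6 + 9)*4 = -6 + 15*4 = -6 + 60 = 54)
(O(P(-1, 2)) - 19)*x = ((-1 + 2*2) - 19)*54 = ((-1 + 4) - 19)*54 = (3 - 19)*54 = -16*54 = -864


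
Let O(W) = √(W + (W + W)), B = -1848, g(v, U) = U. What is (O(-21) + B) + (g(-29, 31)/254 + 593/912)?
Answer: -213953305/115824 + 3*I*√7 ≈ -1847.2 + 7.9373*I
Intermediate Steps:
O(W) = √3*√W (O(W) = √(W + 2*W) = √(3*W) = √3*√W)
(O(-21) + B) + (g(-29, 31)/254 + 593/912) = (√3*√(-21) - 1848) + (31/254 + 593/912) = (√3*(I*√21) - 1848) + (31*(1/254) + 593*(1/912)) = (3*I*√7 - 1848) + (31/254 + 593/912) = (-1848 + 3*I*√7) + 89447/115824 = -213953305/115824 + 3*I*√7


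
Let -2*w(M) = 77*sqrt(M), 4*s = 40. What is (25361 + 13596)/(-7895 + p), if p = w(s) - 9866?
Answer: -1383830554/630876597 + 2999689*sqrt(10)/630876597 ≈ -2.1785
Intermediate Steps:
s = 10 (s = (1/4)*40 = 10)
w(M) = -77*sqrt(M)/2
p = -9866 - 77*sqrt(10)/2 (p = -77*sqrt(10)/2 - 9866 = -9866 - 77*sqrt(10)/2 ≈ -9987.8)
(25361 + 13596)/(-7895 + p) = (25361 + 13596)/(-7895 + (-9866 - 77*sqrt(10)/2)) = 38957/(-17761 - 77*sqrt(10)/2)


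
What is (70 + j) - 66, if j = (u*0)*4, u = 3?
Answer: 4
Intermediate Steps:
j = 0 (j = (3*0)*4 = 0*4 = 0)
(70 + j) - 66 = (70 + 0) - 66 = 70 - 66 = 4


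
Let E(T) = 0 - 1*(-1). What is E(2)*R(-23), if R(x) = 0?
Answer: 0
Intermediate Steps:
E(T) = 1 (E(T) = 0 + 1 = 1)
E(2)*R(-23) = 1*0 = 0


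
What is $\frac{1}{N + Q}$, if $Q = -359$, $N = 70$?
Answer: $- \frac{1}{289} \approx -0.0034602$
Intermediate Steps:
$\frac{1}{N + Q} = \frac{1}{70 - 359} = \frac{1}{-289} = - \frac{1}{289}$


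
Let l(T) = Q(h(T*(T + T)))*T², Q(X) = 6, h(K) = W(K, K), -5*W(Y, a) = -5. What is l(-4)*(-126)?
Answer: -12096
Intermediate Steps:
W(Y, a) = 1 (W(Y, a) = -⅕*(-5) = 1)
h(K) = 1
l(T) = 6*T²
l(-4)*(-126) = (6*(-4)²)*(-126) = (6*16)*(-126) = 96*(-126) = -12096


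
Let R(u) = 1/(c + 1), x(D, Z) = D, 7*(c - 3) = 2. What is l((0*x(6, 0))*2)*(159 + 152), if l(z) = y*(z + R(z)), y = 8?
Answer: 8708/15 ≈ 580.53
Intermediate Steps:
c = 23/7 (c = 3 + (1/7)*2 = 3 + 2/7 = 23/7 ≈ 3.2857)
R(u) = 7/30 (R(u) = 1/(23/7 + 1) = 1/(30/7) = 7/30)
l(z) = 28/15 + 8*z (l(z) = 8*(z + 7/30) = 8*(7/30 + z) = 28/15 + 8*z)
l((0*x(6, 0))*2)*(159 + 152) = (28/15 + 8*((0*6)*2))*(159 + 152) = (28/15 + 8*(0*2))*311 = (28/15 + 8*0)*311 = (28/15 + 0)*311 = (28/15)*311 = 8708/15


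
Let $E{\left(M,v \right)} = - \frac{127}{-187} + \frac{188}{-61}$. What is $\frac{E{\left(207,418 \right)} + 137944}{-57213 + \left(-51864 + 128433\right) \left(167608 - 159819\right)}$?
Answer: $\frac{524499933}{2267478623432} \approx 0.00023131$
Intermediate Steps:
$E{\left(M,v \right)} = - \frac{27409}{11407}$ ($E{\left(M,v \right)} = \left(-127\right) \left(- \frac{1}{187}\right) + 188 \left(- \frac{1}{61}\right) = \frac{127}{187} - \frac{188}{61} = - \frac{27409}{11407}$)
$\frac{E{\left(207,418 \right)} + 137944}{-57213 + \left(-51864 + 128433\right) \left(167608 - 159819\right)} = \frac{- \frac{27409}{11407} + 137944}{-57213 + \left(-51864 + 128433\right) \left(167608 - 159819\right)} = \frac{1573499799}{11407 \left(-57213 + 76569 \cdot 7789\right)} = \frac{1573499799}{11407 \left(-57213 + 596395941\right)} = \frac{1573499799}{11407 \cdot 596338728} = \frac{1573499799}{11407} \cdot \frac{1}{596338728} = \frac{524499933}{2267478623432}$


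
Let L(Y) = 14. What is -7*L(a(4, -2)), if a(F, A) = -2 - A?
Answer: -98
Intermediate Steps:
-7*L(a(4, -2)) = -7*14 = -98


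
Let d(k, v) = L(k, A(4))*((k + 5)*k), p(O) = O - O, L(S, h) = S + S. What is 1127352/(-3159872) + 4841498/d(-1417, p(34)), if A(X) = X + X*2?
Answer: -100120286907577/279958662157928 ≈ -0.35763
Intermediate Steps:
A(X) = 3*X (A(X) = X + 2*X = 3*X)
L(S, h) = 2*S
p(O) = 0
d(k, v) = 2*k**2*(5 + k) (d(k, v) = (2*k)*((k + 5)*k) = (2*k)*((5 + k)*k) = (2*k)*(k*(5 + k)) = 2*k**2*(5 + k))
1127352/(-3159872) + 4841498/d(-1417, p(34)) = 1127352/(-3159872) + 4841498/((2*(-1417)**2*(5 - 1417))) = 1127352*(-1/3159872) + 4841498/((2*2007889*(-1412))) = -140919/394984 + 4841498/(-5670278536) = -140919/394984 + 4841498*(-1/5670278536) = -140919/394984 - 2420749/2835139268 = -100120286907577/279958662157928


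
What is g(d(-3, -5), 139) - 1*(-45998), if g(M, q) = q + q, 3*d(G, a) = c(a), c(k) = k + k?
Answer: 46276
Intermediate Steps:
c(k) = 2*k
d(G, a) = 2*a/3 (d(G, a) = (2*a)/3 = 2*a/3)
g(M, q) = 2*q
g(d(-3, -5), 139) - 1*(-45998) = 2*139 - 1*(-45998) = 278 + 45998 = 46276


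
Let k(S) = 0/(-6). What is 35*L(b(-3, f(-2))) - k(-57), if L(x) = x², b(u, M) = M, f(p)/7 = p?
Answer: 6860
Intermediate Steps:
f(p) = 7*p
k(S) = 0 (k(S) = 0*(-⅙) = 0)
35*L(b(-3, f(-2))) - k(-57) = 35*(7*(-2))² - 1*0 = 35*(-14)² + 0 = 35*196 + 0 = 6860 + 0 = 6860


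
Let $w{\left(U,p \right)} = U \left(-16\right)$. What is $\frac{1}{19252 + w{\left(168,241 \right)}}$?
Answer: $\frac{1}{16564} \approx 6.0372 \cdot 10^{-5}$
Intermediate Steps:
$w{\left(U,p \right)} = - 16 U$
$\frac{1}{19252 + w{\left(168,241 \right)}} = \frac{1}{19252 - 2688} = \frac{1}{16564}$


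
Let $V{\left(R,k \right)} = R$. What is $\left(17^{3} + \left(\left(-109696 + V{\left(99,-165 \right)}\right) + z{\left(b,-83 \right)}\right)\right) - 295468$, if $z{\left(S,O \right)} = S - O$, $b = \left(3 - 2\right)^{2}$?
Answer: $-400068$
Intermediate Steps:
$b = 1$ ($b = 1^{2} = 1$)
$\left(17^{3} + \left(\left(-109696 + V{\left(99,-165 \right)}\right) + z{\left(b,-83 \right)}\right)\right) - 295468 = \left(17^{3} + \left(\left(-109696 + 99\right) + \left(1 - -83\right)\right)\right) - 295468 = \left(4913 + \left(-109597 + \left(1 + 83\right)\right)\right) - 295468 = \left(4913 + \left(-109597 + 84\right)\right) - 295468 = \left(4913 - 109513\right) - 295468 = -104600 - 295468 = -400068$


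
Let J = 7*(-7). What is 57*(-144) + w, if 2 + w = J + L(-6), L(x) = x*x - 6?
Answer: -8229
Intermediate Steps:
J = -49
L(x) = -6 + x² (L(x) = x² - 6 = -6 + x²)
w = -21 (w = -2 + (-49 + (-6 + (-6)²)) = -2 + (-49 + (-6 + 36)) = -2 + (-49 + 30) = -2 - 19 = -21)
57*(-144) + w = 57*(-144) - 21 = -8208 - 21 = -8229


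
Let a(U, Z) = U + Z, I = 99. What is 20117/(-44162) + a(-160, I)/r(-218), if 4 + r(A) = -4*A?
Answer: -10077719/19166308 ≈ -0.52580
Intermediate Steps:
r(A) = -4 - 4*A
20117/(-44162) + a(-160, I)/r(-218) = 20117/(-44162) + (-160 + 99)/(-4 - 4*(-218)) = 20117*(-1/44162) - 61/(-4 + 872) = -20117/44162 - 61/868 = -10077719/19166308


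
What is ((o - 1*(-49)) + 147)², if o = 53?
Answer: 62001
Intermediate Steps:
((o - 1*(-49)) + 147)² = ((53 - 1*(-49)) + 147)² = ((53 + 49) + 147)² = (102 + 147)² = 249² = 62001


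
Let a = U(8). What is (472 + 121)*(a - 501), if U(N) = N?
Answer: -292349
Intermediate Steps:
a = 8
(472 + 121)*(a - 501) = (472 + 121)*(8 - 501) = 593*(-493) = -292349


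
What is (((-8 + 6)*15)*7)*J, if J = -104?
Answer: 21840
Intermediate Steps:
(((-8 + 6)*15)*7)*J = (((-8 + 6)*15)*7)*(-104) = (-2*15*7)*(-104) = -30*7*(-104) = -210*(-104) = 21840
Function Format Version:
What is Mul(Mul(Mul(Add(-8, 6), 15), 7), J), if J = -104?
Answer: 21840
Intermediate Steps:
Mul(Mul(Mul(Add(-8, 6), 15), 7), J) = Mul(Mul(Mul(Add(-8, 6), 15), 7), -104) = Mul(Mul(Mul(-2, 15), 7), -104) = Mul(Mul(-30, 7), -104) = Mul(-210, -104) = 21840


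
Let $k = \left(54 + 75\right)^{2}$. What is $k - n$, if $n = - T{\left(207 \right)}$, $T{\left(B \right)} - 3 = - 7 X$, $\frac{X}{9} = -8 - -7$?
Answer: $16707$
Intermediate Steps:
$X = -9$ ($X = 9 \left(-8 - -7\right) = 9 \left(-8 + 7\right) = 9 \left(-1\right) = -9$)
$T{\left(B \right)} = 66$ ($T{\left(B \right)} = 3 - -63 = 3 + 63 = 66$)
$n = -66$ ($n = \left(-1\right) 66 = -66$)
$k = 16641$ ($k = 129^{2} = 16641$)
$k - n = 16641 - -66 = 16641 + 66 = 16707$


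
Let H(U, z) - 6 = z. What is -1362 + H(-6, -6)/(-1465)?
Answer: -1362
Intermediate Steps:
H(U, z) = 6 + z
-1362 + H(-6, -6)/(-1465) = -1362 + (6 - 6)/(-1465) = -1362 - 1/1465*0 = -1362 + 0 = -1362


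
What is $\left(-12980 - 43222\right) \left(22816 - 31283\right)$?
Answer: $475862334$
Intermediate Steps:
$\left(-12980 - 43222\right) \left(22816 - 31283\right) = \left(-56202\right) \left(-8467\right) = 475862334$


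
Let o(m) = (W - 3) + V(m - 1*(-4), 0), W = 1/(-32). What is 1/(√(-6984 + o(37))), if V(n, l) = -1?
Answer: -4*I*√447234/223617 ≈ -0.011963*I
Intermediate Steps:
W = -1/32 ≈ -0.031250
o(m) = -129/32 (o(m) = (-1/32 - 3) - 1 = -97/32 - 1 = -129/32)
1/(√(-6984 + o(37))) = 1/(√(-6984 - 129/32)) = 1/(√(-223617/32)) = 1/(I*√447234/8) = -4*I*√447234/223617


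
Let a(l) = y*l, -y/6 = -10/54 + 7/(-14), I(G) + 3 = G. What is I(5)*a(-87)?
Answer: -2146/3 ≈ -715.33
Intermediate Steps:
I(G) = -3 + G
y = 37/9 (y = -6*(-10/54 + 7/(-14)) = -6*(-10*1/54 + 7*(-1/14)) = -6*(-5/27 - ½) = -6*(-37/54) = 37/9 ≈ 4.1111)
a(l) = 37*l/9
I(5)*a(-87) = (-3 + 5)*((37/9)*(-87)) = 2*(-1073/3) = -2146/3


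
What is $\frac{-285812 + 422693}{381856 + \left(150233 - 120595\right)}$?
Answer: $\frac{136881}{411494} \approx 0.33264$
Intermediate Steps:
$\frac{-285812 + 422693}{381856 + \left(150233 - 120595\right)} = \frac{136881}{381856 + 29638} = \frac{136881}{411494}$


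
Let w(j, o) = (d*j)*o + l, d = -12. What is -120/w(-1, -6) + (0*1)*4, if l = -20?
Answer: 30/23 ≈ 1.3043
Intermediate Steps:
w(j, o) = -20 - 12*j*o (w(j, o) = (-12*j)*o - 20 = -12*j*o - 20 = -20 - 12*j*o)
-120/w(-1, -6) + (0*1)*4 = -120/(-20 - 12*(-1)*(-6)) + (0*1)*4 = -120/(-20 - 72) + 0*4 = -120/(-92) + 0 = -120*(-1/92) + 0 = 30/23 + 0 = 30/23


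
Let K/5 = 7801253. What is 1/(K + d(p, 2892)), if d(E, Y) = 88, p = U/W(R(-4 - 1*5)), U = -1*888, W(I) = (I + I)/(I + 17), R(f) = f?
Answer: 1/39006353 ≈ 2.5637e-8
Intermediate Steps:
W(I) = 2*I/(17 + I) (W(I) = (2*I)/(17 + I) = 2*I/(17 + I))
U = -888
K = 39006265 (K = 5*7801253 = 39006265)
p = 1184/3 (p = -888*(17 + (-4 - 1*5))/(2*(-4 - 1*5)) = -888*(17 + (-4 - 5))/(2*(-4 - 5)) = -888/(2*(-9)/(17 - 9)) = -888/(2*(-9)/8) = -888/(2*(-9)*(⅛)) = -888/(-9/4) = -888*(-4/9) = 1184/3 ≈ 394.67)
1/(K + d(p, 2892)) = 1/(39006265 + 88) = 1/39006353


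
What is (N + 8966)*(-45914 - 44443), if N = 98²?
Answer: -1677929490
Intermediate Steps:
N = 9604
(N + 8966)*(-45914 - 44443) = (9604 + 8966)*(-45914 - 44443) = 18570*(-90357) = -1677929490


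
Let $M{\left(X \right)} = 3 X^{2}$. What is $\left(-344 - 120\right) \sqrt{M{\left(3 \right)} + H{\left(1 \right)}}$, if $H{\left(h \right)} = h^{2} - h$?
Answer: $- 1392 \sqrt{3} \approx -2411.0$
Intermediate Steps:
$\left(-344 - 120\right) \sqrt{M{\left(3 \right)} + H{\left(1 \right)}} = \left(-344 - 120\right) \sqrt{3 \cdot 3^{2} + 1 \left(-1 + 1\right)} = - 464 \sqrt{3 \cdot 9 + 1 \cdot 0} = - 464 \sqrt{27 + 0} = - 464 \sqrt{27} = - 464 \cdot 3 \sqrt{3} = - 1392 \sqrt{3}$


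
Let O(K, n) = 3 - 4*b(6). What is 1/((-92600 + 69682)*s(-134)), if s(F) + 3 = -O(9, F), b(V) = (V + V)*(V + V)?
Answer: -1/13063260 ≈ -7.6551e-8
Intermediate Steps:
b(V) = 4*V² (b(V) = (2*V)*(2*V) = 4*V²)
O(K, n) = -573 (O(K, n) = 3 - 16*6² = 3 - 16*36 = 3 - 4*144 = 3 - 576 = -573)
s(F) = 570 (s(F) = -3 - 1*(-573) = -3 + 573 = 570)
1/((-92600 + 69682)*s(-134)) = 1/((-92600 + 69682)*570) = (1/570)/(-22918) = -1/22918*1/570 = -1/13063260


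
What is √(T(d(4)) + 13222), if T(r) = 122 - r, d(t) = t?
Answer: 2*√3335 ≈ 115.50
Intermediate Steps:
√(T(d(4)) + 13222) = √((122 - 1*4) + 13222) = √((122 - 4) + 13222) = √(118 + 13222) = √13340 = 2*√3335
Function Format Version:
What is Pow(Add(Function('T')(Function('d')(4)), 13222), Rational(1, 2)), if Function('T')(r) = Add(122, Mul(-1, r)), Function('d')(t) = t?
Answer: Mul(2, Pow(3335, Rational(1, 2))) ≈ 115.50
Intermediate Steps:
Pow(Add(Function('T')(Function('d')(4)), 13222), Rational(1, 2)) = Pow(Add(Add(122, Mul(-1, 4)), 13222), Rational(1, 2)) = Pow(Add(Add(122, -4), 13222), Rational(1, 2)) = Pow(Add(118, 13222), Rational(1, 2)) = Pow(13340, Rational(1, 2)) = Mul(2, Pow(3335, Rational(1, 2)))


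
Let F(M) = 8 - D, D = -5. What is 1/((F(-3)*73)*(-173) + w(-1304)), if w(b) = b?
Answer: -1/165481 ≈ -6.0430e-6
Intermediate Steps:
F(M) = 13 (F(M) = 8 - 1*(-5) = 8 + 5 = 13)
1/((F(-3)*73)*(-173) + w(-1304)) = 1/((13*73)*(-173) - 1304) = 1/(949*(-173) - 1304) = 1/(-164177 - 1304) = 1/(-165481) = -1/165481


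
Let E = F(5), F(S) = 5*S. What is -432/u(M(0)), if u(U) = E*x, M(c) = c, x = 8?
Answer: -54/25 ≈ -2.1600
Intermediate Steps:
E = 25 (E = 5*5 = 25)
u(U) = 200 (u(U) = 25*8 = 200)
-432/u(M(0)) = -432/200 = -432*1/200 = -54/25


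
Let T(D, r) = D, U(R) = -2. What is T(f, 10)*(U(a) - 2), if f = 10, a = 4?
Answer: -40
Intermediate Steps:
T(f, 10)*(U(a) - 2) = 10*(-2 - 2) = 10*(-4) = -40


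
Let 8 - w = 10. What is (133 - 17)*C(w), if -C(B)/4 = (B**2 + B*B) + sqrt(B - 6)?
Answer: -3712 - 928*I*sqrt(2) ≈ -3712.0 - 1312.4*I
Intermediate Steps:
w = -2 (w = 8 - 1*10 = 8 - 10 = -2)
C(B) = -8*B**2 - 4*sqrt(-6 + B) (C(B) = -4*((B**2 + B*B) + sqrt(B - 6)) = -4*((B**2 + B**2) + sqrt(-6 + B)) = -4*(2*B**2 + sqrt(-6 + B)) = -4*(sqrt(-6 + B) + 2*B**2) = -8*B**2 - 4*sqrt(-6 + B))
(133 - 17)*C(w) = (133 - 17)*(-8*(-2)**2 - 4*sqrt(-6 - 2)) = 116*(-8*4 - 8*I*sqrt(2)) = 116*(-32 - 8*I*sqrt(2)) = -3712 - 928*I*sqrt(2)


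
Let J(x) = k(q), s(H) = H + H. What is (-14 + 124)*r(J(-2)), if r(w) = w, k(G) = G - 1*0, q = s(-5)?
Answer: -1100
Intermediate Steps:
s(H) = 2*H
q = -10 (q = 2*(-5) = -10)
k(G) = G (k(G) = G + 0 = G)
J(x) = -10
(-14 + 124)*r(J(-2)) = (-14 + 124)*(-10) = 110*(-10) = -1100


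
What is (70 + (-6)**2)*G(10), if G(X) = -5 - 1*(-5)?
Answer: 0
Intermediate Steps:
G(X) = 0 (G(X) = -5 + 5 = 0)
(70 + (-6)**2)*G(10) = (70 + (-6)**2)*0 = (70 + 36)*0 = 106*0 = 0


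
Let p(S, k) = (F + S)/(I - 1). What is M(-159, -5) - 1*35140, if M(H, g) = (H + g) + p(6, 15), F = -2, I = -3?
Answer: -35305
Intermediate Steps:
p(S, k) = ½ - S/4 (p(S, k) = (-2 + S)/(-3 - 1) = (-2 + S)/(-4) = (-2 + S)*(-¼) = ½ - S/4)
M(H, g) = -1 + H + g (M(H, g) = (H + g) + (½ - ¼*6) = (H + g) + (½ - 3/2) = (H + g) - 1 = -1 + H + g)
M(-159, -5) - 1*35140 = (-1 - 159 - 5) - 1*35140 = -165 - 35140 = -35305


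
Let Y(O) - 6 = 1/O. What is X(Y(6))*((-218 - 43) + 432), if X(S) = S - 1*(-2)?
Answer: 2793/2 ≈ 1396.5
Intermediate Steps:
Y(O) = 6 + 1/O
X(S) = 2 + S (X(S) = S + 2 = 2 + S)
X(Y(6))*((-218 - 43) + 432) = (2 + (6 + 1/6))*((-218 - 43) + 432) = (2 + (6 + ⅙))*(-261 + 432) = (2 + 37/6)*171 = (49/6)*171 = 2793/2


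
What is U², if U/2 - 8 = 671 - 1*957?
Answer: 309136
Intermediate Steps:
U = -556 (U = 16 + 2*(671 - 1*957) = 16 + 2*(671 - 957) = 16 + 2*(-286) = 16 - 572 = -556)
U² = (-556)² = 309136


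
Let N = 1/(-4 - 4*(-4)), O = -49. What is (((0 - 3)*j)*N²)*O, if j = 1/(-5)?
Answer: -49/240 ≈ -0.20417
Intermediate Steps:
N = 1/12 (N = 1/(-4 + 16) = 1/12 ≈ 0.083333)
j = -⅕ ≈ -0.20000
(((0 - 3)*j)*N²)*O = (((0 - 3)*(-⅕))*(1/12)²)*(-49) = (-3*(-⅕)*(1/144))*(-49) = ((⅗)*(1/144))*(-49) = (1/240)*(-49) = -49/240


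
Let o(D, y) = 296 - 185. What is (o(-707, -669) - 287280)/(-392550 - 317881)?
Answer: 287169/710431 ≈ 0.40422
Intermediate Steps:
o(D, y) = 111
(o(-707, -669) - 287280)/(-392550 - 317881) = (111 - 287280)/(-392550 - 317881) = -287169/(-710431) = -287169*(-1/710431) = 287169/710431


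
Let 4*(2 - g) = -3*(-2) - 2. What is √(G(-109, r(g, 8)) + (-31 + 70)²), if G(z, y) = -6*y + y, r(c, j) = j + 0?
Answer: √1481 ≈ 38.484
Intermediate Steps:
g = 1 (g = 2 - (-3*(-2) - 2)/4 = 2 - (6 - 2)/4 = 2 - ¼*4 = 2 - 1 = 1)
r(c, j) = j
G(z, y) = -5*y
√(G(-109, r(g, 8)) + (-31 + 70)²) = √(-5*8 + (-31 + 70)²) = √(-40 + 39²) = √(-40 + 1521) = √1481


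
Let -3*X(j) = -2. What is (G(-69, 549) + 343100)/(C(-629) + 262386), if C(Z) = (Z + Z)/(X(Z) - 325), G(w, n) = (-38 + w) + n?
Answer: 55711061/42550892 ≈ 1.3093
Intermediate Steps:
X(j) = ⅔ (X(j) = -⅓*(-2) = ⅔)
G(w, n) = -38 + n + w
C(Z) = -6*Z/973 (C(Z) = (Z + Z)/(⅔ - 325) = (2*Z)/(-973/3) = (2*Z)*(-3/973) = -6*Z/973)
(G(-69, 549) + 343100)/(C(-629) + 262386) = ((-38 + 549 - 69) + 343100)/(-6/973*(-629) + 262386) = (442 + 343100)/(3774/973 + 262386) = 343542/(255305352/973) = 343542*(973/255305352) = 55711061/42550892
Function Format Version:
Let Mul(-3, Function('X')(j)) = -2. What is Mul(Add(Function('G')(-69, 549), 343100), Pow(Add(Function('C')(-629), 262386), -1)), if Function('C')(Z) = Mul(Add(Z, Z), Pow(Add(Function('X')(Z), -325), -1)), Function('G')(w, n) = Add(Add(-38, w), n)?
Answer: Rational(55711061, 42550892) ≈ 1.3093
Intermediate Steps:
Function('X')(j) = Rational(2, 3) (Function('X')(j) = Mul(Rational(-1, 3), -2) = Rational(2, 3))
Function('G')(w, n) = Add(-38, n, w)
Function('C')(Z) = Mul(Rational(-6, 973), Z) (Function('C')(Z) = Mul(Add(Z, Z), Pow(Add(Rational(2, 3), -325), -1)) = Mul(Mul(2, Z), Pow(Rational(-973, 3), -1)) = Mul(Mul(2, Z), Rational(-3, 973)) = Mul(Rational(-6, 973), Z))
Mul(Add(Function('G')(-69, 549), 343100), Pow(Add(Function('C')(-629), 262386), -1)) = Mul(Add(Add(-38, 549, -69), 343100), Pow(Add(Mul(Rational(-6, 973), -629), 262386), -1)) = Mul(Add(442, 343100), Pow(Add(Rational(3774, 973), 262386), -1)) = Mul(343542, Pow(Rational(255305352, 973), -1)) = Mul(343542, Rational(973, 255305352)) = Rational(55711061, 42550892)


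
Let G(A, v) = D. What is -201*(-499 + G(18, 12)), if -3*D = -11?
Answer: 99562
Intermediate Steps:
D = 11/3 (D = -⅓*(-11) = 11/3 ≈ 3.6667)
G(A, v) = 11/3
-201*(-499 + G(18, 12)) = -201*(-499 + 11/3) = -201*(-1486/3) = 99562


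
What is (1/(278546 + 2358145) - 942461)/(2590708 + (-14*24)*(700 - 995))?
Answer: -1242489218275/3546122639574 ≈ -0.35038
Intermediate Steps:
(1/(278546 + 2358145) - 942461)/(2590708 + (-14*24)*(700 - 995)) = (1/2636691 - 942461)/(2590708 - 336*(-295)) = (1/2636691 - 942461)/(2590708 + 99120) = -2484978436550/2636691/2689828 = -2484978436550/2636691*1/2689828 = -1242489218275/3546122639574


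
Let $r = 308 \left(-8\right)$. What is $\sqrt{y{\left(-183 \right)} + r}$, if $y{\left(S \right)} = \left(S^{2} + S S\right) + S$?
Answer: $\sqrt{64331} \approx 253.64$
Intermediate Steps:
$r = -2464$
$y{\left(S \right)} = S + 2 S^{2}$ ($y{\left(S \right)} = \left(S^{2} + S^{2}\right) + S = 2 S^{2} + S = S + 2 S^{2}$)
$\sqrt{y{\left(-183 \right)} + r} = \sqrt{- 183 \left(1 + 2 \left(-183\right)\right) - 2464} = \sqrt{- 183 \left(1 - 366\right) - 2464} = \sqrt{\left(-183\right) \left(-365\right) - 2464} = \sqrt{66795 - 2464} = \sqrt{64331}$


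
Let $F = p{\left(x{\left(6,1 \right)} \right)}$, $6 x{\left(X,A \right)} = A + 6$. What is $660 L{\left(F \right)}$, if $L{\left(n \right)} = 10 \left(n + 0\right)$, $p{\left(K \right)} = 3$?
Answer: $19800$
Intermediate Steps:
$x{\left(X,A \right)} = 1 + \frac{A}{6}$ ($x{\left(X,A \right)} = \frac{A + 6}{6} = \frac{6 + A}{6} = 1 + \frac{A}{6}$)
$F = 3$
$L{\left(n \right)} = 10 n$
$660 L{\left(F \right)} = 660 \cdot 10 \cdot 3 = 660 \cdot 30 = 19800$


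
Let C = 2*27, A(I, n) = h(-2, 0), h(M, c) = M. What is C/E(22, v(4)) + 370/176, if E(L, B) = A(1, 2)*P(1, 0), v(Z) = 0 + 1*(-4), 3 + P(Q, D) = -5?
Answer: 241/44 ≈ 5.4773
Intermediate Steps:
P(Q, D) = -8 (P(Q, D) = -3 - 5 = -8)
v(Z) = -4 (v(Z) = 0 - 4 = -4)
A(I, n) = -2
C = 54
E(L, B) = 16 (E(L, B) = -2*(-8) = 16)
C/E(22, v(4)) + 370/176 = 54/16 + 370/176 = 54*(1/16) + 370*(1/176) = 27/8 + 185/88 = 241/44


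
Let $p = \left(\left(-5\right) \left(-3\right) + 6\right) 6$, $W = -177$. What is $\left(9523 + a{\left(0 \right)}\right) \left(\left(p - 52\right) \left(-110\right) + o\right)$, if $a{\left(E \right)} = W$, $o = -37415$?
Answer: $-425757030$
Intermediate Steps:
$p = 126$ ($p = \left(15 + 6\right) 6 = 21 \cdot 6 = 126$)
$a{\left(E \right)} = -177$
$\left(9523 + a{\left(0 \right)}\right) \left(\left(p - 52\right) \left(-110\right) + o\right) = \left(9523 - 177\right) \left(\left(126 - 52\right) \left(-110\right) - 37415\right) = 9346 \left(74 \left(-110\right) - 37415\right) = 9346 \left(-8140 - 37415\right) = 9346 \left(-45555\right) = -425757030$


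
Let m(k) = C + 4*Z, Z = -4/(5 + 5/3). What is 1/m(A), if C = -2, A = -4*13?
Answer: -5/22 ≈ -0.22727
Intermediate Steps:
A = -52
Z = -⅗ (Z = -4/(5 + 5*(⅓)) = -4/(5 + 5/3) = -4/20/3 = -4*3/20 = -⅗ ≈ -0.60000)
m(k) = -22/5 (m(k) = -2 + 4*(-⅗) = -2 - 12/5 = -22/5)
1/m(A) = 1/(-22/5) = -5/22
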